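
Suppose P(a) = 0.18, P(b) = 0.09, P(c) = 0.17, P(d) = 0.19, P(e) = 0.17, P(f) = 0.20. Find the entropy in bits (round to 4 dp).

H = −Σ pᵢ log₂ pᵢ.
−0.18·log₂(0.18) = 0.4453
−0.09·log₂(0.09) = 0.3127
−0.17·log₂(0.17) = 0.4346
−0.19·log₂(0.19) = 0.4552
−0.17·log₂(0.17) = 0.4346
−0.20·log₂(0.20) = 0.4644
Sum ≈ 2.5467 → 2.5467 bits.

2.5467 bits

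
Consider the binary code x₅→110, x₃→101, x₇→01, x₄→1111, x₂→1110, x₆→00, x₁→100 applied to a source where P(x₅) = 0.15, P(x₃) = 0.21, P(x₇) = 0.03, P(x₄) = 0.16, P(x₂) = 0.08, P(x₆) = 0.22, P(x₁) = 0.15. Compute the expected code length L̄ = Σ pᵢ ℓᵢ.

2.99 bits/symbol

L̄ = Σ pᵢ·ℓᵢ = 0.15·3 + 0.21·3 + 0.03·2 + 0.16·4 + 0.08·4 + 0.22·2 + 0.15·3 = 2.99 bits/symbol.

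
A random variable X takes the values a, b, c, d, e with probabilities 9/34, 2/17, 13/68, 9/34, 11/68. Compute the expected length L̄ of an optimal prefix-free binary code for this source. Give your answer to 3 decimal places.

Repeatedly combine the two least-probable nodes; the expected code length is the sum of the merged weights.
merge 2/17 + 11/68 → 19/68
merge 13/68 + 9/34 → 31/68
merge 9/34 + 19/68 → 37/68
merge 31/68 + 37/68 → 1
L = 19/68 + 31/68 + 37/68 + 1 = 155/68 ≈ 2.279 bits/symbol.

2.279 bits/symbol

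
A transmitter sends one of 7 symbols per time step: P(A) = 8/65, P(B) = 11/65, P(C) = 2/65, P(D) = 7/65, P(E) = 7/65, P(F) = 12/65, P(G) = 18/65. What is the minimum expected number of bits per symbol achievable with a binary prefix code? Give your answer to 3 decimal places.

Repeatedly combine the two least-probable nodes; the expected code length is the sum of the merged weights.
merge 2/65 + 7/65 → 9/65
merge 7/65 + 8/65 → 3/13
merge 9/65 + 11/65 → 4/13
merge 12/65 + 3/13 → 27/65
merge 18/65 + 4/13 → 38/65
merge 27/65 + 38/65 → 1
L = 9/65 + 3/13 + 4/13 + 27/65 + 38/65 + 1 = 174/65 ≈ 2.677 bits/symbol.

2.677 bits/symbol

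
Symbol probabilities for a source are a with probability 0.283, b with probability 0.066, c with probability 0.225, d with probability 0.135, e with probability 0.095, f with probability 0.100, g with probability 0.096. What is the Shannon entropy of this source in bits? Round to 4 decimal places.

2.6278 bits

H = −Σ pᵢ log₂ pᵢ.
−0.283·log₂(0.283) = 0.5154
−0.066·log₂(0.066) = 0.2588
−0.225·log₂(0.225) = 0.4842
−0.135·log₂(0.135) = 0.3900
−0.095·log₂(0.095) = 0.3226
−0.100·log₂(0.100) = 0.3322
−0.096·log₂(0.096) = 0.3246
Sum ≈ 2.6278 → 2.6278 bits.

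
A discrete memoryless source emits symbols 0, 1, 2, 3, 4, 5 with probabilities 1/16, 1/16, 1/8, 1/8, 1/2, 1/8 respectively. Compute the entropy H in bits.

Each probability is a power of 1/2, so log₂(1/p) is an integer.
H = Σ p·log₂(1/p) = 1/16·4 + 1/16·4 + 1/8·3 + 1/8·3 + 1/2·1 + 1/8·3 = 2.125 bits.

2.125 bits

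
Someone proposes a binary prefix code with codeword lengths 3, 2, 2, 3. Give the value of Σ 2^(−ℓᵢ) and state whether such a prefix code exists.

With common denominator 2^3 = 8: Σ 2^(−ℓᵢ) = 1/8 + 2/8 + 2/8 + 1/8 = 6/8 = 0.75.
Kraft's inequality requires Σ ≤ 1; here Σ = 0.75 ≤ 1, so such a prefix code exists.

0.75; yes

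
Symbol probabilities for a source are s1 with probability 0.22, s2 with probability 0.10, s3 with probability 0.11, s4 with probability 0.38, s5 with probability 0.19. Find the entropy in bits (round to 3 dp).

H = −Σ pᵢ log₂ pᵢ.
−0.22·log₂(0.22) = 0.4806
−0.10·log₂(0.10) = 0.3322
−0.11·log₂(0.11) = 0.3503
−0.38·log₂(0.38) = 0.5305
−0.19·log₂(0.19) = 0.4552
Sum ≈ 2.1487 → 2.149 bits.

2.149 bits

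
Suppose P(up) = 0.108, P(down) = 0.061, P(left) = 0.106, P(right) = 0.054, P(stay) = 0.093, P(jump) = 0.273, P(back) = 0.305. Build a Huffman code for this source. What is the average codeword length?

Repeatedly combine the two least-probable nodes; the expected code length is the sum of the merged weights.
merge 27/500 + 61/1000 → 23/200
merge 93/1000 + 53/500 → 199/1000
merge 27/250 + 23/200 → 223/1000
merge 199/1000 + 223/1000 → 211/500
merge 273/1000 + 61/200 → 289/500
merge 211/500 + 289/500 → 1
L = 23/200 + 199/1000 + 223/1000 + 211/500 + 289/500 + 1 = 2537/1000 = 2.537 bits/symbol.

2.537 bits/symbol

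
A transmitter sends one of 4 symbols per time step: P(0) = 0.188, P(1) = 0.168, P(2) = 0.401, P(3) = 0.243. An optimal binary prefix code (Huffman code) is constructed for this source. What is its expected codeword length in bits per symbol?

1.955 bits/symbol

Repeatedly combine the two least-probable nodes; the expected code length is the sum of the merged weights.
merge 21/125 + 47/250 → 89/250
merge 243/1000 + 89/250 → 599/1000
merge 401/1000 + 599/1000 → 1
L = 89/250 + 599/1000 + 1 = 391/200 = 1.955 bits/symbol.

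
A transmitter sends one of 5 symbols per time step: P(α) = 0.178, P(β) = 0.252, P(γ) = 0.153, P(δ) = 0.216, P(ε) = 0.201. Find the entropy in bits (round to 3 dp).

H = −Σ pᵢ log₂ pᵢ.
−0.178·log₂(0.178) = 0.4432
−0.252·log₂(0.252) = 0.5011
−0.153·log₂(0.153) = 0.4144
−0.216·log₂(0.216) = 0.4776
−0.201·log₂(0.201) = 0.4653
Sum ≈ 2.3015 → 2.302 bits.

2.302 bits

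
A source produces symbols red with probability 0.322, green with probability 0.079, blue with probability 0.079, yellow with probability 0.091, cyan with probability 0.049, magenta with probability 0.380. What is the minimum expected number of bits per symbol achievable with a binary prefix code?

2.216 bits/symbol

Repeatedly combine the two least-probable nodes; the expected code length is the sum of the merged weights.
merge 49/1000 + 79/1000 → 16/125
merge 79/1000 + 91/1000 → 17/100
merge 16/125 + 17/100 → 149/500
merge 149/500 + 161/500 → 31/50
merge 19/50 + 31/50 → 1
L = 16/125 + 17/100 + 149/500 + 31/50 + 1 = 277/125 = 2.216 bits/symbol.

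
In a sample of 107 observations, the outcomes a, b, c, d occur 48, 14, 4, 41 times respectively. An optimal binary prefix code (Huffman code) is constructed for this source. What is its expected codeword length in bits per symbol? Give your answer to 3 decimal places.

1.720 bits/symbol

Probabilities are the counts divided by 107.
Repeatedly combine the two least-probable nodes; the expected code length is the sum of the merged weights.
merge 4/107 + 14/107 → 18/107
merge 18/107 + 41/107 → 59/107
merge 48/107 + 59/107 → 1
L = 18/107 + 59/107 + 1 = 184/107 ≈ 1.720 bits/symbol.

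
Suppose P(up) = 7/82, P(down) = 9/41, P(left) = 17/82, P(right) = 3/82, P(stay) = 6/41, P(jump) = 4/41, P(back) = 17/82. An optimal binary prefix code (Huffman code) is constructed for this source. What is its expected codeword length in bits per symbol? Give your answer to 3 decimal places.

Repeatedly combine the two least-probable nodes; the expected code length is the sum of the merged weights.
merge 3/82 + 7/82 → 5/41
merge 4/41 + 5/41 → 9/41
merge 6/41 + 17/82 → 29/82
merge 17/82 + 9/41 → 35/82
merge 9/41 + 29/82 → 47/82
merge 35/82 + 47/82 → 1
L = 5/41 + 9/41 + 29/82 + 35/82 + 47/82 + 1 = 221/82 ≈ 2.695 bits/symbol.

2.695 bits/symbol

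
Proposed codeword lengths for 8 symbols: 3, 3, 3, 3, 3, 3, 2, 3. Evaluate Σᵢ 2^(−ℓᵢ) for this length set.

1.125

With common denominator 2^3 = 8: Σ 2^(−ℓᵢ) = 1/8 + 1/8 + 1/8 + 1/8 + 1/8 + 1/8 + 2/8 + 1/8 = 9/8 = 1.125.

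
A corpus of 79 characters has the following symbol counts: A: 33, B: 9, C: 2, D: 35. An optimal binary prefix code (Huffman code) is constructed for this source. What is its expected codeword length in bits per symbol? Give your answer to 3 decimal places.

Probabilities are the counts divided by 79.
Repeatedly combine the two least-probable nodes; the expected code length is the sum of the merged weights.
merge 2/79 + 9/79 → 11/79
merge 11/79 + 33/79 → 44/79
merge 35/79 + 44/79 → 1
L = 11/79 + 44/79 + 1 = 134/79 ≈ 1.696 bits/symbol.

1.696 bits/symbol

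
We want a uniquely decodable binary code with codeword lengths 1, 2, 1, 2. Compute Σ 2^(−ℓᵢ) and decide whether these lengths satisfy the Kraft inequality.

With common denominator 2^2 = 4: Σ 2^(−ℓᵢ) = 2/4 + 1/4 + 2/4 + 1/4 = 6/4 = 1.5.
Kraft's inequality requires Σ ≤ 1; here Σ = 1.5 > 1, so no such prefix code exists.

1.5; no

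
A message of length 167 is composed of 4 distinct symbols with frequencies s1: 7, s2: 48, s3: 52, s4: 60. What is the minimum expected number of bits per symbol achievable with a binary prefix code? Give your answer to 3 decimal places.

1.970 bits/symbol

Probabilities are the counts divided by 167.
Repeatedly combine the two least-probable nodes; the expected code length is the sum of the merged weights.
merge 7/167 + 48/167 → 55/167
merge 52/167 + 55/167 → 107/167
merge 60/167 + 107/167 → 1
L = 55/167 + 107/167 + 1 = 329/167 ≈ 1.970 bits/symbol.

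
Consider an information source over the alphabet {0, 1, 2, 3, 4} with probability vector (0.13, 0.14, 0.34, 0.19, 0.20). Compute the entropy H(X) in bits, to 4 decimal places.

2.2285 bits

H = −Σ pᵢ log₂ pᵢ.
−0.13·log₂(0.13) = 0.3826
−0.14·log₂(0.14) = 0.3971
−0.34·log₂(0.34) = 0.5292
−0.19·log₂(0.19) = 0.4552
−0.20·log₂(0.20) = 0.4644
Sum ≈ 2.2285 → 2.2285 bits.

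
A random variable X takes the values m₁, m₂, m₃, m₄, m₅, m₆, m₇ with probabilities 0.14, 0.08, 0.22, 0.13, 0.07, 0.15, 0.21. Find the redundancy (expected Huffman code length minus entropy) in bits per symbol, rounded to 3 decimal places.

Entropy H = −Σ p log₂ p ≈ 2.7038 bits.
Huffman merges: 7/100+2/25→3/20; 13/100+7/50→27/100; 3/20+3/20→3/10; 21/100+11/50→43/100; 27/100+3/10→57/100; 43/100+57/100→1. L = 68/25 ≈ 2.7200.
L − H = 2.7200 − 2.7038 = 0.016 bits.

0.016 bits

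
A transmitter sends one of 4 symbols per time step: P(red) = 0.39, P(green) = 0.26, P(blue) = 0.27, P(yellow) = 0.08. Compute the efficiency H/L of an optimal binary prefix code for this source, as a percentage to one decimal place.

Entropy H = −Σ p log₂ p ≈ 1.8366 bits.
Huffman merges: 2/25+13/50→17/50; 27/100+17/50→61/100; 39/100+61/100→1. L = 39/20 ≈ 1.9500.
Efficiency = H/L = 1.8366/1.9500 = 94.2%.

94.2%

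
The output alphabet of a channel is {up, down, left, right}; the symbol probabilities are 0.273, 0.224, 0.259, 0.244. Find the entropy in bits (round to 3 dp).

H = −Σ pᵢ log₂ pᵢ.
−0.273·log₂(0.273) = 0.5113
−0.224·log₂(0.224) = 0.4835
−0.259·log₂(0.259) = 0.5048
−0.244·log₂(0.244) = 0.4966
Sum ≈ 1.9962 → 1.996 bits.

1.996 bits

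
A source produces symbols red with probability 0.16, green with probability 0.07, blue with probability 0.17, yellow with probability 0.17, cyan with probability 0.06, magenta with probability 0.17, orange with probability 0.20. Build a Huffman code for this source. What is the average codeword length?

2.76 bits/symbol

Repeatedly combine the two least-probable nodes; the expected code length is the sum of the merged weights.
merge 3/50 + 7/100 → 13/100
merge 13/100 + 4/25 → 29/100
merge 17/100 + 17/100 → 17/50
merge 17/100 + 1/5 → 37/100
merge 29/100 + 17/50 → 63/100
merge 37/100 + 63/100 → 1
L = 13/100 + 29/100 + 17/50 + 37/100 + 63/100 + 1 = 69/25 = 2.76 bits/symbol.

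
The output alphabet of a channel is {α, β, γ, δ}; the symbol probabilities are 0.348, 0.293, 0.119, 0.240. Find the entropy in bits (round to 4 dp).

H = −Σ pᵢ log₂ pᵢ.
−0.348·log₂(0.348) = 0.5299
−0.293·log₂(0.293) = 0.5189
−0.119·log₂(0.119) = 0.3654
−0.240·log₂(0.240) = 0.4941
Sum ≈ 1.9084 → 1.9084 bits.

1.9084 bits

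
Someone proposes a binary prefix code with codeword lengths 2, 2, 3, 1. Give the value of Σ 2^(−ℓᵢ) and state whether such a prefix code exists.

With common denominator 2^3 = 8: Σ 2^(−ℓᵢ) = 2/8 + 2/8 + 1/8 + 4/8 = 9/8 = 1.125.
Kraft's inequality requires Σ ≤ 1; here Σ = 1.125 > 1, so no such prefix code exists.

1.125; no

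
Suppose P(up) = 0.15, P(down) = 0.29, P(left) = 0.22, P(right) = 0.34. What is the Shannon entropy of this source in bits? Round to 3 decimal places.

H = −Σ pᵢ log₂ pᵢ.
−0.15·log₂(0.15) = 0.4105
−0.29·log₂(0.29) = 0.5179
−0.22·log₂(0.22) = 0.4806
−0.34·log₂(0.34) = 0.5292
Sum ≈ 1.9382 → 1.938 bits.

1.938 bits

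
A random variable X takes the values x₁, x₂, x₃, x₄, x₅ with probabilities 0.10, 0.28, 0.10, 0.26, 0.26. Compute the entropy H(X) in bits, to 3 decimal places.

H = −Σ pᵢ log₂ pᵢ.
−0.10·log₂(0.10) = 0.3322
−0.28·log₂(0.28) = 0.5142
−0.10·log₂(0.10) = 0.3322
−0.26·log₂(0.26) = 0.5053
−0.26·log₂(0.26) = 0.5053
Sum ≈ 2.1892 → 2.189 bits.

2.189 bits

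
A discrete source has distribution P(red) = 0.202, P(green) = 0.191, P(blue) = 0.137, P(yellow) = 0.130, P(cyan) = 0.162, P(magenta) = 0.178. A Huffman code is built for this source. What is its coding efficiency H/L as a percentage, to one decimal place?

98.4%

Entropy H = −Σ p log₂ p ≈ 2.5665 bits.
Huffman merges: 13/100+137/1000→267/1000; 81/500+89/500→17/50; 191/1000+101/500→393/1000; 267/1000+17/50→607/1000; 393/1000+607/1000→1. L = 2607/1000 ≈ 2.6070.
Efficiency = H/L = 2.5665/2.6070 = 98.4%.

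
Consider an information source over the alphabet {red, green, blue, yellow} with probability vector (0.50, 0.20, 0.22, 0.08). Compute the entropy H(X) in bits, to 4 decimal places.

H = −Σ pᵢ log₂ pᵢ.
−0.50·log₂(0.50) = 0.5000
−0.20·log₂(0.20) = 0.4644
−0.22·log₂(0.22) = 0.4806
−0.08·log₂(0.08) = 0.2915
Sum ≈ 1.7365 → 1.7365 bits.

1.7365 bits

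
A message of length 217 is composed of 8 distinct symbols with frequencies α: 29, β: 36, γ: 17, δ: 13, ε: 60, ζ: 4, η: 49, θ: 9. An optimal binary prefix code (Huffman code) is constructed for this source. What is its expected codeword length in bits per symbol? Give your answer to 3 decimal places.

2.677 bits/symbol

Probabilities are the counts divided by 217.
Repeatedly combine the two least-probable nodes; the expected code length is the sum of the merged weights.
merge 4/217 + 9/217 → 13/217
merge 13/217 + 13/217 → 26/217
merge 17/217 + 26/217 → 43/217
merge 29/217 + 36/217 → 65/217
merge 43/217 + 7/31 → 92/217
merge 60/217 + 65/217 → 125/217
merge 92/217 + 125/217 → 1
L = 13/217 + 26/217 + 43/217 + 65/217 + 92/217 + 125/217 + 1 = 83/31 ≈ 2.677 bits/symbol.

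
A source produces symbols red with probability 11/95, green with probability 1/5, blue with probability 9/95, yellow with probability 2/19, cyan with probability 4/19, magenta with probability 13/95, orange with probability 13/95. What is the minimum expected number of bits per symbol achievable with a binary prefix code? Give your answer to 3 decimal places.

2.789 bits/symbol

Repeatedly combine the two least-probable nodes; the expected code length is the sum of the merged weights.
merge 9/95 + 2/19 → 1/5
merge 11/95 + 13/95 → 24/95
merge 13/95 + 1/5 → 32/95
merge 1/5 + 4/19 → 39/95
merge 24/95 + 32/95 → 56/95
merge 39/95 + 56/95 → 1
L = 1/5 + 24/95 + 32/95 + 39/95 + 56/95 + 1 = 53/19 ≈ 2.789 bits/symbol.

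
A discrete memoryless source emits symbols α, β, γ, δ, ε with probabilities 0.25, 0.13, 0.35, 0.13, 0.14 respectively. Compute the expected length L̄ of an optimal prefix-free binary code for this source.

2.26 bits/symbol

Repeatedly combine the two least-probable nodes; the expected code length is the sum of the merged weights.
merge 13/100 + 13/100 → 13/50
merge 7/50 + 1/4 → 39/100
merge 13/50 + 7/20 → 61/100
merge 39/100 + 61/100 → 1
L = 13/50 + 39/100 + 61/100 + 1 = 113/50 = 2.26 bits/symbol.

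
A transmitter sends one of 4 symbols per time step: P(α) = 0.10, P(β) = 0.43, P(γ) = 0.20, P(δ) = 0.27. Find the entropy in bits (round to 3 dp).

H = −Σ pᵢ log₂ pᵢ.
−0.10·log₂(0.10) = 0.3322
−0.43·log₂(0.43) = 0.5236
−0.20·log₂(0.20) = 0.4644
−0.27·log₂(0.27) = 0.5100
Sum ≈ 1.8302 → 1.830 bits.

1.830 bits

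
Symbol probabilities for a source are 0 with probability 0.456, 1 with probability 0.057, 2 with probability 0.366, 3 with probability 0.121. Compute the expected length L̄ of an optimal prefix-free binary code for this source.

Repeatedly combine the two least-probable nodes; the expected code length is the sum of the merged weights.
merge 57/1000 + 121/1000 → 89/500
merge 89/500 + 183/500 → 68/125
merge 57/125 + 68/125 → 1
L = 89/500 + 68/125 + 1 = 861/500 = 1.722 bits/symbol.

1.722 bits/symbol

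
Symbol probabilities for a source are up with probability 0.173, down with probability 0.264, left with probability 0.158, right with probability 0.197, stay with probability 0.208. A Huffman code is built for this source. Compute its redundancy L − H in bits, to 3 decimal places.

0.032 bits

Entropy H = −Σ p log₂ p ≈ 2.2986 bits.
Huffman merges: 79/500+173/1000→331/1000; 197/1000+26/125→81/200; 33/125+331/1000→119/200; 81/200+119/200→1. L = 2331/1000 ≈ 2.3310.
L − H = 2.3310 − 2.2986 = 0.032 bits.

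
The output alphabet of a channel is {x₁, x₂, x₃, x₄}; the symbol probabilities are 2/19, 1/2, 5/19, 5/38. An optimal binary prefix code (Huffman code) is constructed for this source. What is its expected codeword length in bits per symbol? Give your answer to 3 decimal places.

Repeatedly combine the two least-probable nodes; the expected code length is the sum of the merged weights.
merge 2/19 + 5/38 → 9/38
merge 9/38 + 5/19 → 1/2
merge 1/2 + 1/2 → 1
L = 9/38 + 1/2 + 1 = 33/19 ≈ 1.737 bits/symbol.

1.737 bits/symbol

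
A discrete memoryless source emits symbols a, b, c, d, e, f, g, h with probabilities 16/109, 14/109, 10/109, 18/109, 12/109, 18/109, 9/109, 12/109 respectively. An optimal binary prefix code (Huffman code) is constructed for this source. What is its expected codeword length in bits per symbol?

Repeatedly combine the two least-probable nodes; the expected code length is the sum of the merged weights.
merge 9/109 + 10/109 → 19/109
merge 12/109 + 12/109 → 24/109
merge 14/109 + 16/109 → 30/109
merge 18/109 + 18/109 → 36/109
merge 19/109 + 24/109 → 43/109
merge 30/109 + 36/109 → 66/109
merge 43/109 + 66/109 → 1
L = 19/109 + 24/109 + 30/109 + 36/109 + 43/109 + 66/109 + 1 = 3 bits/symbol.

3 bits/symbol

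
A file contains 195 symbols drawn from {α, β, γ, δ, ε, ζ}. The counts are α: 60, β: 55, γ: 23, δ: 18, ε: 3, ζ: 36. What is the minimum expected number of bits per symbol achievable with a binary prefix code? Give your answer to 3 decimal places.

2.333 bits/symbol

Probabilities are the counts divided by 195.
Repeatedly combine the two least-probable nodes; the expected code length is the sum of the merged weights.
merge 1/65 + 6/65 → 7/65
merge 7/65 + 23/195 → 44/195
merge 12/65 + 44/195 → 16/39
merge 11/39 + 4/13 → 23/39
merge 16/39 + 23/39 → 1
L = 7/65 + 44/195 + 16/39 + 23/39 + 1 = 7/3 ≈ 2.333 bits/symbol.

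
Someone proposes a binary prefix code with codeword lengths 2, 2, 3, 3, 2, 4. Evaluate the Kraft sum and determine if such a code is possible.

With common denominator 2^4 = 16: Σ 2^(−ℓᵢ) = 4/16 + 4/16 + 2/16 + 2/16 + 4/16 + 1/16 = 17/16 = 1.0625.
Kraft's inequality requires Σ ≤ 1; here Σ = 1.0625 > 1, so no such prefix code exists.

1.0625; no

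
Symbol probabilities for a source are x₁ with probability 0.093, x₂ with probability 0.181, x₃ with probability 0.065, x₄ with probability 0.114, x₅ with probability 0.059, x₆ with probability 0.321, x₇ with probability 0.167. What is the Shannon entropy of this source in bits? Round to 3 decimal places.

2.577 bits

H = −Σ pᵢ log₂ pᵢ.
−0.093·log₂(0.093) = 0.3187
−0.181·log₂(0.181) = 0.4463
−0.065·log₂(0.065) = 0.2563
−0.114·log₂(0.114) = 0.3571
−0.059·log₂(0.059) = 0.2409
−0.321·log₂(0.321) = 0.5262
−0.167·log₂(0.167) = 0.4312
Sum ≈ 2.5768 → 2.577 bits.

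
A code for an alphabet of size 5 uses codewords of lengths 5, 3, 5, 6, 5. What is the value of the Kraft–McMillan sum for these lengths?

With common denominator 2^6 = 64: Σ 2^(−ℓᵢ) = 2/64 + 8/64 + 2/64 + 1/64 + 2/64 = 15/64 = 0.234375.

0.234375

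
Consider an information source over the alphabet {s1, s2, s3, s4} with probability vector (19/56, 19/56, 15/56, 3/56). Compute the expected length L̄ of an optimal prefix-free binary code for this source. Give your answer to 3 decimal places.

Repeatedly combine the two least-probable nodes; the expected code length is the sum of the merged weights.
merge 3/56 + 15/56 → 9/28
merge 9/28 + 19/56 → 37/56
merge 19/56 + 37/56 → 1
L = 9/28 + 37/56 + 1 = 111/56 ≈ 1.982 bits/symbol.

1.982 bits/symbol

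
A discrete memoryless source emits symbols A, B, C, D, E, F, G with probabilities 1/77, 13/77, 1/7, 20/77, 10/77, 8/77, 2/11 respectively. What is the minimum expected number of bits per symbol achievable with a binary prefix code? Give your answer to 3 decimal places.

Repeatedly combine the two least-probable nodes; the expected code length is the sum of the merged weights.
merge 1/77 + 8/77 → 9/77
merge 9/77 + 10/77 → 19/77
merge 1/7 + 13/77 → 24/77
merge 2/11 + 19/77 → 3/7
merge 20/77 + 24/77 → 4/7
merge 3/7 + 4/7 → 1
L = 9/77 + 19/77 + 24/77 + 3/7 + 4/7 + 1 = 206/77 ≈ 2.675 bits/symbol.

2.675 bits/symbol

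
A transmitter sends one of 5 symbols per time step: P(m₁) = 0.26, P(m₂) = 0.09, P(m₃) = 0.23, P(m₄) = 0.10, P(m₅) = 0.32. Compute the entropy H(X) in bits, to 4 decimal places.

2.1638 bits

H = −Σ pᵢ log₂ pᵢ.
−0.26·log₂(0.26) = 0.5053
−0.09·log₂(0.09) = 0.3127
−0.23·log₂(0.23) = 0.4877
−0.10·log₂(0.10) = 0.3322
−0.32·log₂(0.32) = 0.5260
Sum ≈ 2.1638 → 2.1638 bits.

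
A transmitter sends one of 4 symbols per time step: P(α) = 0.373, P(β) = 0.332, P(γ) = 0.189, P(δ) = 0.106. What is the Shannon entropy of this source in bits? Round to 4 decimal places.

H = −Σ pᵢ log₂ pᵢ.
−0.373·log₂(0.373) = 0.5307
−0.332·log₂(0.332) = 0.5281
−0.189·log₂(0.189) = 0.4543
−0.106·log₂(0.106) = 0.3432
Sum ≈ 1.8563 → 1.8563 bits.

1.8563 bits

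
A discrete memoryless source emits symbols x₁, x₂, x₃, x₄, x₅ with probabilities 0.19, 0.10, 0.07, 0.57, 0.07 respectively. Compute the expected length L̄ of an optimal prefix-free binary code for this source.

Repeatedly combine the two least-probable nodes; the expected code length is the sum of the merged weights.
merge 7/100 + 7/100 → 7/50
merge 1/10 + 7/50 → 6/25
merge 19/100 + 6/25 → 43/100
merge 43/100 + 57/100 → 1
L = 7/50 + 6/25 + 43/100 + 1 = 181/100 = 1.81 bits/symbol.

1.81 bits/symbol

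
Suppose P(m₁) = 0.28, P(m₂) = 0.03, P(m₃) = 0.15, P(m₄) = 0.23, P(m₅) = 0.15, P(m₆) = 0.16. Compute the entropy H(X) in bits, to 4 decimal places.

2.3978 bits

H = −Σ pᵢ log₂ pᵢ.
−0.28·log₂(0.28) = 0.5142
−0.03·log₂(0.03) = 0.1518
−0.15·log₂(0.15) = 0.4105
−0.23·log₂(0.23) = 0.4877
−0.15·log₂(0.15) = 0.4105
−0.16·log₂(0.16) = 0.4230
Sum ≈ 2.3978 → 2.3978 bits.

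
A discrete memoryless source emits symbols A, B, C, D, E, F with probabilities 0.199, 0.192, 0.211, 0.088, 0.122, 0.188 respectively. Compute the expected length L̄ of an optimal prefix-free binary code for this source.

2.59 bits/symbol

Repeatedly combine the two least-probable nodes; the expected code length is the sum of the merged weights.
merge 11/125 + 61/500 → 21/100
merge 47/250 + 24/125 → 19/50
merge 199/1000 + 21/100 → 409/1000
merge 211/1000 + 19/50 → 591/1000
merge 409/1000 + 591/1000 → 1
L = 21/100 + 19/50 + 409/1000 + 591/1000 + 1 = 259/100 = 2.59 bits/symbol.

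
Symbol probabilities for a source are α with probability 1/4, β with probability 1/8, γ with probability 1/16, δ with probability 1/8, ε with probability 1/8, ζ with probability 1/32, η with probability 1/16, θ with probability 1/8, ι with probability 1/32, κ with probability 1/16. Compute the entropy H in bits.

Each probability is a power of 1/2, so log₂(1/p) is an integer.
H = Σ p·log₂(1/p) = 1/4·2 + 1/8·3 + 1/16·4 + 1/8·3 + 1/8·3 + 1/32·5 + 1/16·4 + 1/8·3 + 1/32·5 + 1/16·4 = 3.0625 bits.

3.0625 bits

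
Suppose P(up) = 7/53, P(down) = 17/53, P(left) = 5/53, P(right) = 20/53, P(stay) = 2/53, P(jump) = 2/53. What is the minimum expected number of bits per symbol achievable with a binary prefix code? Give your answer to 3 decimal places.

2.170 bits/symbol

Repeatedly combine the two least-probable nodes; the expected code length is the sum of the merged weights.
merge 2/53 + 2/53 → 4/53
merge 4/53 + 5/53 → 9/53
merge 7/53 + 9/53 → 16/53
merge 16/53 + 17/53 → 33/53
merge 20/53 + 33/53 → 1
L = 4/53 + 9/53 + 16/53 + 33/53 + 1 = 115/53 ≈ 2.170 bits/symbol.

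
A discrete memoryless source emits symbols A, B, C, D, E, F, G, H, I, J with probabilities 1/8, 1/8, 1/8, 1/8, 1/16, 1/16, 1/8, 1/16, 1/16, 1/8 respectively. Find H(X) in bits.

3.25 bits

Each probability is a power of 1/2, so log₂(1/p) is an integer.
H = Σ p·log₂(1/p) = 1/8·3 + 1/8·3 + 1/8·3 + 1/8·3 + 1/16·4 + 1/16·4 + 1/8·3 + 1/16·4 + 1/16·4 + 1/8·3 = 3.25 bits.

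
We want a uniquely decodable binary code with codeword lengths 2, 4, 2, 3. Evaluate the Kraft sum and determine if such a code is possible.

0.6875; yes

With common denominator 2^4 = 16: Σ 2^(−ℓᵢ) = 4/16 + 1/16 + 4/16 + 2/16 = 11/16 = 0.6875.
Kraft's inequality requires Σ ≤ 1; here Σ = 0.6875 ≤ 1, so such a prefix code exists.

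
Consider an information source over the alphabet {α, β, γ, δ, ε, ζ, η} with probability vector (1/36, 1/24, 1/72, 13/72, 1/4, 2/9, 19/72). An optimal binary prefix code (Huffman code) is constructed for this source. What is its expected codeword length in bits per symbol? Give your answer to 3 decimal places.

Repeatedly combine the two least-probable nodes; the expected code length is the sum of the merged weights.
merge 1/72 + 1/36 → 1/24
merge 1/24 + 1/24 → 1/12
merge 1/12 + 13/72 → 19/72
merge 2/9 + 1/4 → 17/36
merge 19/72 + 19/72 → 19/36
merge 17/36 + 19/36 → 1
L = 1/24 + 1/12 + 19/72 + 17/36 + 19/36 + 1 = 43/18 ≈ 2.389 bits/symbol.

2.389 bits/symbol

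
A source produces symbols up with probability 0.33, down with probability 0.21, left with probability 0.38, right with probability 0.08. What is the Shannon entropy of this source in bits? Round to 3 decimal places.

1.823 bits

H = −Σ pᵢ log₂ pᵢ.
−0.33·log₂(0.33) = 0.5278
−0.21·log₂(0.21) = 0.4728
−0.38·log₂(0.38) = 0.5305
−0.08·log₂(0.08) = 0.2915
Sum ≈ 1.8226 → 1.823 bits.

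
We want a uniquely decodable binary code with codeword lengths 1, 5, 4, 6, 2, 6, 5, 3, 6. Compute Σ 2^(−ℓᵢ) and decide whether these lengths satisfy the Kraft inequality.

With common denominator 2^6 = 64: Σ 2^(−ℓᵢ) = 32/64 + 2/64 + 4/64 + 1/64 + 16/64 + 1/64 + 2/64 + 8/64 + 1/64 = 67/64 = 1.046875.
Kraft's inequality requires Σ ≤ 1; here Σ = 1.046875 > 1, so no such prefix code exists.

1.046875; no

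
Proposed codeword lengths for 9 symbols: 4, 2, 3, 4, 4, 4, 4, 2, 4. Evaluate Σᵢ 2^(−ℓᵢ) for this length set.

With common denominator 2^4 = 16: Σ 2^(−ℓᵢ) = 1/16 + 4/16 + 2/16 + 1/16 + 1/16 + 1/16 + 1/16 + 4/16 + 1/16 = 16/16 = 1.

1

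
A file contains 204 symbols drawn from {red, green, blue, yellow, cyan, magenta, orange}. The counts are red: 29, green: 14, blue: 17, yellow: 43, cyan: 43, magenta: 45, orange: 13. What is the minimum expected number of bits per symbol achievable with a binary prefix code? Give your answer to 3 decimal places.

Probabilities are the counts divided by 204.
Repeatedly combine the two least-probable nodes; the expected code length is the sum of the merged weights.
merge 13/204 + 7/102 → 9/68
merge 1/12 + 9/68 → 11/51
merge 29/204 + 43/204 → 6/17
merge 43/204 + 11/51 → 29/68
merge 15/68 + 6/17 → 39/68
merge 29/68 + 39/68 → 1
L = 9/68 + 11/51 + 6/17 + 29/68 + 39/68 + 1 = 551/204 ≈ 2.701 bits/symbol.

2.701 bits/symbol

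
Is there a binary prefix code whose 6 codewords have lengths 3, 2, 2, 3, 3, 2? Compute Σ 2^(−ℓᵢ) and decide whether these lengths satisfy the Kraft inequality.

With common denominator 2^3 = 8: Σ 2^(−ℓᵢ) = 1/8 + 2/8 + 2/8 + 1/8 + 1/8 + 2/8 = 9/8 = 1.125.
Kraft's inequality requires Σ ≤ 1; here Σ = 1.125 > 1, so no such prefix code exists.

1.125; no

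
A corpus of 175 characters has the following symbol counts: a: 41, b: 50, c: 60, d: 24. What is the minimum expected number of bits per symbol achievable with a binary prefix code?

Probabilities are the counts divided by 175.
Repeatedly combine the two least-probable nodes; the expected code length is the sum of the merged weights.
merge 24/175 + 41/175 → 13/35
merge 2/7 + 12/35 → 22/35
merge 13/35 + 22/35 → 1
L = 13/35 + 22/35 + 1 = 2 bits/symbol.

2 bits/symbol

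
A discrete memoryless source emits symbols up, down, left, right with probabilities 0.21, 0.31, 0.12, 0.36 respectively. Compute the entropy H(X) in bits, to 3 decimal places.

1.894 bits

H = −Σ pᵢ log₂ pᵢ.
−0.21·log₂(0.21) = 0.4728
−0.31·log₂(0.31) = 0.5238
−0.12·log₂(0.12) = 0.3671
−0.36·log₂(0.36) = 0.5306
Sum ≈ 1.8943 → 1.894 bits.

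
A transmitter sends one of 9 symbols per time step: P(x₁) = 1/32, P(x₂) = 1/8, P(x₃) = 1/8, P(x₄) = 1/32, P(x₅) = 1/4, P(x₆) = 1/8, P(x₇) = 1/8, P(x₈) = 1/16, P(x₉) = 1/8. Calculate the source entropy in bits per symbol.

Each probability is a power of 1/2, so log₂(1/p) is an integer.
H = Σ p·log₂(1/p) = 1/32·5 + 1/8·3 + 1/8·3 + 1/32·5 + 1/4·2 + 1/8·3 + 1/8·3 + 1/16·4 + 1/8·3 = 2.9375 bits.

2.9375 bits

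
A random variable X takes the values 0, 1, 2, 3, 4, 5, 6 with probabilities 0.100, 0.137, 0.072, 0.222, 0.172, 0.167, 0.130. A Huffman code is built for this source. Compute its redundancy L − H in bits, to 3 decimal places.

0.047 bits

Entropy H = −Σ p log₂ p ≈ 2.7311 bits.
Huffman merges: 9/125+1/10→43/250; 13/100+137/1000→267/1000; 167/1000+43/250→339/1000; 43/250+111/500→197/500; 267/1000+339/1000→303/500; 197/500+303/500→1. L = 1389/500 ≈ 2.7780.
L − H = 2.7780 − 2.7311 = 0.047 bits.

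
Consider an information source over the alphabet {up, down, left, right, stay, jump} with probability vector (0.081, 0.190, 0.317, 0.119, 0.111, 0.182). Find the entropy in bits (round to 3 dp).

H = −Σ pᵢ log₂ pᵢ.
−0.081·log₂(0.081) = 0.2937
−0.190·log₂(0.190) = 0.4552
−0.317·log₂(0.317) = 0.5254
−0.119·log₂(0.119) = 0.3654
−0.111·log₂(0.111) = 0.3520
−0.182·log₂(0.182) = 0.4474
Sum ≈ 2.4392 → 2.439 bits.

2.439 bits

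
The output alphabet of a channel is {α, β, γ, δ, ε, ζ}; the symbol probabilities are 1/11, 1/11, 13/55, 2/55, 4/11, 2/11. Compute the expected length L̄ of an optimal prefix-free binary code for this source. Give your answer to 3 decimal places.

2.345 bits/symbol

Repeatedly combine the two least-probable nodes; the expected code length is the sum of the merged weights.
merge 2/55 + 1/11 → 7/55
merge 1/11 + 7/55 → 12/55
merge 2/11 + 12/55 → 2/5
merge 13/55 + 4/11 → 3/5
merge 2/5 + 3/5 → 1
L = 7/55 + 12/55 + 2/5 + 3/5 + 1 = 129/55 ≈ 2.345 bits/symbol.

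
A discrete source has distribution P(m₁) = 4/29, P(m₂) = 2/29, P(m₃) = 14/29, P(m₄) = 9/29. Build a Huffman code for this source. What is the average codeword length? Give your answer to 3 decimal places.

Repeatedly combine the two least-probable nodes; the expected code length is the sum of the merged weights.
merge 2/29 + 4/29 → 6/29
merge 6/29 + 9/29 → 15/29
merge 14/29 + 15/29 → 1
L = 6/29 + 15/29 + 1 = 50/29 ≈ 1.724 bits/symbol.

1.724 bits/symbol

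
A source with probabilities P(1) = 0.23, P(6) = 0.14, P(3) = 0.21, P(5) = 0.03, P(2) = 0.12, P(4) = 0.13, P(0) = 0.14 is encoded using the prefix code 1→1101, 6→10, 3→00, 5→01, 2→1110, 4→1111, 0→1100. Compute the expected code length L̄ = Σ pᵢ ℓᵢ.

L̄ = Σ pᵢ·ℓᵢ = 0.23·4 + 0.14·2 + 0.21·2 + 0.03·2 + 0.12·4 + 0.13·4 + 0.14·4 = 3.24 bits/symbol.

3.24 bits/symbol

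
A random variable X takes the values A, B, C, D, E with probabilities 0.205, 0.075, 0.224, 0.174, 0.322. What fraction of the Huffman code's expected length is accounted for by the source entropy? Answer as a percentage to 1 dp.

97.7%

Entropy H = −Σ p log₂ p ≈ 2.1979 bits.
Huffman merges: 3/40+87/500→249/1000; 41/200+28/125→429/1000; 249/1000+161/500→571/1000; 429/1000+571/1000→1. L = 2249/1000 ≈ 2.2490.
Efficiency = H/L = 2.1979/2.2490 = 97.7%.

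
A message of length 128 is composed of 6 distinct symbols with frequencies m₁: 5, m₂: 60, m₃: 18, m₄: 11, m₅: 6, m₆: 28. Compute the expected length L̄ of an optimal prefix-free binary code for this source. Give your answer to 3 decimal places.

Probabilities are the counts divided by 128.
Repeatedly combine the two least-probable nodes; the expected code length is the sum of the merged weights.
merge 5/128 + 3/64 → 11/128
merge 11/128 + 11/128 → 11/64
merge 9/64 + 11/64 → 5/16
merge 7/32 + 5/16 → 17/32
merge 15/32 + 17/32 → 1
L = 11/128 + 11/64 + 5/16 + 17/32 + 1 = 269/128 ≈ 2.102 bits/symbol.

2.102 bits/symbol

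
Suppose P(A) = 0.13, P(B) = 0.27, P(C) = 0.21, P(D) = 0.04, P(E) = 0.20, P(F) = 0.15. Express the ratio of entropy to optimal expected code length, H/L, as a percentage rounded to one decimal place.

97.4%

Entropy H = −Σ p log₂ p ≈ 2.4262 bits.
Huffman merges: 1/25+13/100→17/100; 3/20+17/100→8/25; 1/5+21/100→41/100; 27/100+8/25→59/100; 41/100+59/100→1. L = 249/100 ≈ 2.4900.
Efficiency = H/L = 2.4262/2.4900 = 97.4%.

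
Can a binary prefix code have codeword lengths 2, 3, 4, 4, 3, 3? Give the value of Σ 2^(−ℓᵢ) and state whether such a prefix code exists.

0.75; yes

With common denominator 2^4 = 16: Σ 2^(−ℓᵢ) = 4/16 + 2/16 + 1/16 + 1/16 + 2/16 + 2/16 = 12/16 = 0.75.
Kraft's inequality requires Σ ≤ 1; here Σ = 0.75 ≤ 1, so such a prefix code exists.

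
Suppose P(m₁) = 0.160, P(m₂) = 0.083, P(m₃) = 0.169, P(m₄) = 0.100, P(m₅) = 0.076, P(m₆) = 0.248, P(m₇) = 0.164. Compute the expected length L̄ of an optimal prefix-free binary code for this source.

Repeatedly combine the two least-probable nodes; the expected code length is the sum of the merged weights.
merge 19/250 + 83/1000 → 159/1000
merge 1/10 + 159/1000 → 259/1000
merge 4/25 + 41/250 → 81/250
merge 169/1000 + 31/125 → 417/1000
merge 259/1000 + 81/250 → 583/1000
merge 417/1000 + 583/1000 → 1
L = 159/1000 + 259/1000 + 81/250 + 417/1000 + 583/1000 + 1 = 1371/500 = 2.742 bits/symbol.

2.742 bits/symbol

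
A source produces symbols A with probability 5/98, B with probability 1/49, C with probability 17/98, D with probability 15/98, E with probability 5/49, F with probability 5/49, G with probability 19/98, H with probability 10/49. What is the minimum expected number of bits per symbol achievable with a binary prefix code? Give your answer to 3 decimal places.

2.847 bits/symbol

Repeatedly combine the two least-probable nodes; the expected code length is the sum of the merged weights.
merge 1/49 + 5/98 → 1/14
merge 1/14 + 5/49 → 17/98
merge 5/49 + 15/98 → 25/98
merge 17/98 + 17/98 → 17/49
merge 19/98 + 10/49 → 39/98
merge 25/98 + 17/49 → 59/98
merge 39/98 + 59/98 → 1
L = 1/14 + 17/98 + 25/98 + 17/49 + 39/98 + 59/98 + 1 = 279/98 ≈ 2.847 bits/symbol.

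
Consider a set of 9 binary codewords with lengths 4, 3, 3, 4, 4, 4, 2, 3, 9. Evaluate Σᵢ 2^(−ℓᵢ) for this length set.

With common denominator 2^9 = 512: Σ 2^(−ℓᵢ) = 32/512 + 64/512 + 64/512 + 32/512 + 32/512 + 32/512 + 128/512 + 64/512 + 1/512 = 449/512 = 0.876953125.

0.876953125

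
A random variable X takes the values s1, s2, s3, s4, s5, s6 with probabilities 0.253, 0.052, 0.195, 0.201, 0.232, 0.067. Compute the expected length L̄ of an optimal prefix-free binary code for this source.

Repeatedly combine the two least-probable nodes; the expected code length is the sum of the merged weights.
merge 13/250 + 67/1000 → 119/1000
merge 119/1000 + 39/200 → 157/500
merge 201/1000 + 29/125 → 433/1000
merge 253/1000 + 157/500 → 567/1000
merge 433/1000 + 567/1000 → 1
L = 119/1000 + 157/500 + 433/1000 + 567/1000 + 1 = 2433/1000 = 2.433 bits/symbol.

2.433 bits/symbol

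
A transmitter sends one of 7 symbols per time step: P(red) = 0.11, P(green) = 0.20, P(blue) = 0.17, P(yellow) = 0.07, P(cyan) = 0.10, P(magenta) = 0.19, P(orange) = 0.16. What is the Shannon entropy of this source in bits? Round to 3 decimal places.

H = −Σ pᵢ log₂ pᵢ.
−0.11·log₂(0.11) = 0.3503
−0.20·log₂(0.20) = 0.4644
−0.17·log₂(0.17) = 0.4346
−0.07·log₂(0.07) = 0.2686
−0.10·log₂(0.10) = 0.3322
−0.19·log₂(0.19) = 0.4552
−0.16·log₂(0.16) = 0.4230
Sum ≈ 2.7283 → 2.728 bits.

2.728 bits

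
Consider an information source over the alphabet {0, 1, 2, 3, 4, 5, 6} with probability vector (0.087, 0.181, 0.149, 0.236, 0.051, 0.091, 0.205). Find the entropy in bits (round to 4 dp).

H = −Σ pᵢ log₂ pᵢ.
−0.087·log₂(0.087) = 0.3065
−0.181·log₂(0.181) = 0.4463
−0.149·log₂(0.149) = 0.4092
−0.236·log₂(0.236) = 0.4916
−0.051·log₂(0.051) = 0.2190
−0.091·log₂(0.091) = 0.3147
−0.205·log₂(0.205) = 0.4687
Sum ≈ 2.6560 → 2.6560 bits.

2.6560 bits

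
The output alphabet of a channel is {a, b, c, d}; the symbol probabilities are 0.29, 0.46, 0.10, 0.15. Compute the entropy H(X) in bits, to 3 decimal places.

H = −Σ pᵢ log₂ pᵢ.
−0.29·log₂(0.29) = 0.5179
−0.46·log₂(0.46) = 0.5153
−0.10·log₂(0.10) = 0.3322
−0.15·log₂(0.15) = 0.4105
Sum ≈ 1.7760 → 1.776 bits.

1.776 bits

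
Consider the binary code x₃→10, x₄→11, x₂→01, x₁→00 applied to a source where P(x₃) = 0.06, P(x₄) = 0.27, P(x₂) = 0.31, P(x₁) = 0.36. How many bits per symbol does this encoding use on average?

2 bits/symbol

L̄ = Σ pᵢ·ℓᵢ = 0.06·2 + 0.27·2 + 0.31·2 + 0.36·2 = 2 bits/symbol.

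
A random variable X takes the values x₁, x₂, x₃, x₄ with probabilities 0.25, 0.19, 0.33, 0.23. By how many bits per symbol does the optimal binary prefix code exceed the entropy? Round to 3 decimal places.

Entropy H = −Σ p log₂ p ≈ 1.9707 bits.
Huffman merges: 19/100+23/100→21/50; 1/4+33/100→29/50; 21/50+29/50→1. L = 2 ≈ 2.0000.
L − H = 2.0000 − 1.9707 = 0.029 bits.

0.029 bits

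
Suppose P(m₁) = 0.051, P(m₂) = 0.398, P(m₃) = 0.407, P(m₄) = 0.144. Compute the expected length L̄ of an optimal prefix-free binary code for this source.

1.788 bits/symbol

Repeatedly combine the two least-probable nodes; the expected code length is the sum of the merged weights.
merge 51/1000 + 18/125 → 39/200
merge 39/200 + 199/500 → 593/1000
merge 407/1000 + 593/1000 → 1
L = 39/200 + 593/1000 + 1 = 447/250 = 1.788 bits/symbol.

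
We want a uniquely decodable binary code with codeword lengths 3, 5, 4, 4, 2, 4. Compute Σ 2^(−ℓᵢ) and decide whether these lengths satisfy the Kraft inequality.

0.59375; yes

With common denominator 2^5 = 32: Σ 2^(−ℓᵢ) = 4/32 + 1/32 + 2/32 + 2/32 + 8/32 + 2/32 = 19/32 = 0.59375.
Kraft's inequality requires Σ ≤ 1; here Σ = 0.59375 ≤ 1, so such a prefix code exists.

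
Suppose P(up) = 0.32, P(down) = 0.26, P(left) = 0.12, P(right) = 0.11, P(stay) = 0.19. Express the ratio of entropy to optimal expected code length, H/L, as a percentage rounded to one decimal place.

98.8%

Entropy H = −Σ p log₂ p ≈ 2.2039 bits.
Huffman merges: 11/100+3/25→23/100; 19/100+23/100→21/50; 13/50+8/25→29/50; 21/50+29/50→1. L = 223/100 ≈ 2.2300.
Efficiency = H/L = 2.2039/2.2300 = 98.8%.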